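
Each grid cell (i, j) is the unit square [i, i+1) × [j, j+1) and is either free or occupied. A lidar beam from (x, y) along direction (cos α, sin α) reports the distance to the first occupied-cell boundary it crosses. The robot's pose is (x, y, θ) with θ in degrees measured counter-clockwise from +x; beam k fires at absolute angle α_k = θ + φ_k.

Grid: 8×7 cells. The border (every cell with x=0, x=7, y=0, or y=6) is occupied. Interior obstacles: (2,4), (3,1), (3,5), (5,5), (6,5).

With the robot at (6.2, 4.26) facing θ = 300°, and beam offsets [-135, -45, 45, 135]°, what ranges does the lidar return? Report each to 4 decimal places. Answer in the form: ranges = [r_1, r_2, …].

ranges = [2.8591, 3.3750, 0.8282, 0.7661]

beam 1: φ=-135°, α=165°
  d=(-0.9659,0.2588)  start (6,4)  tX=0.2071 tY=2.8591  stride 1/|dx|=1.0353 1/|dy|=3.8637
    cross x-line → (5,4), t=0.2071
    cross x-line → (4,4), t=1.2423
    cross x-line → (3,4), t=2.2776
    cross y-line → (3,5), t=2.8591 (wall)
  → r_1 = 2.8591
beam 2: φ=-45°, α=255°
  d=(-0.2588,-0.9659)  start (6,4)  tX=0.7727 tY=0.2692  stride 1/|dx|=3.8637 1/|dy|=1.0353
    cross y-line → (6,3), t=0.2692
    cross x-line → (5,3), t=0.7727
    cross y-line → (5,2), t=1.3044
    cross y-line → (5,1), t=2.3397
    cross y-line → (5,0), t=3.3750 (wall)
  → r_2 = 3.3750
beam 3: φ=45°, α=345°
  d=(0.9659,-0.2588)  start (6,4)  tX=0.8282 tY=1.0046  stride 1/|dx|=1.0353 1/|dy|=3.8637
    cross x-line → (7,4), t=0.8282 (wall)
  → r_3 = 0.8282
beam 4: φ=135°, α=75°
  d=(0.2588,0.9659)  start (6,4)  tX=3.0910 tY=0.7661  stride 1/|dx|=3.8637 1/|dy|=1.0353
    cross y-line → (6,5), t=0.7661 (wall)
  → r_4 = 0.7661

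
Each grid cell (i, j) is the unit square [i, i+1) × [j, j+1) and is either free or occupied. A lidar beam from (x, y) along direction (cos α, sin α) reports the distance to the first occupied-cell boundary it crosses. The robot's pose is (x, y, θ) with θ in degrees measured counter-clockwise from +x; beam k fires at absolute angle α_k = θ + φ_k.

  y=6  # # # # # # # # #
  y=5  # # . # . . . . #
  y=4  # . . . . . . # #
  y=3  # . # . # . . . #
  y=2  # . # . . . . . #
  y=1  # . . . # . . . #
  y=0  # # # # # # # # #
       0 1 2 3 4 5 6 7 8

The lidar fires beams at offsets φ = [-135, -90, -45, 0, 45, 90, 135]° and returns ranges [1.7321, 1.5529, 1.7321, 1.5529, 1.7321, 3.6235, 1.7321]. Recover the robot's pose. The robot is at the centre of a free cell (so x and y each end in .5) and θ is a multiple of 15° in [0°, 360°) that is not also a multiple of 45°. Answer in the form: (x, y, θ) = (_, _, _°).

(x, y, θ) = (6.5, 2.5, 15°)

Enumerate (i+0.5, j+0.5, θ) over the 28 free cells and 16 admissible headings. For each, cast all 7 beams and compare to the given ranges.
  (5.5, 2.5, 105°): beam 1 = 2.8868 ≠ 1.7321 ✗
  (6.5, 1.5, 240°): beam 1 = 4.6587 ≠ 1.7321 ✗
  (6.5, 1.5, 120°): beam 1 = 1.5529 ≠ 1.7321 ✗
  …
  (6.5, 2.5, 15°): r_1=1.7321, r_2=1.5529, r_3=1.7321, r_4=1.5529, r_5=1.7321, r_6=3.6235, r_7=1.7321 — all match ✓
Only this pose fits every beam.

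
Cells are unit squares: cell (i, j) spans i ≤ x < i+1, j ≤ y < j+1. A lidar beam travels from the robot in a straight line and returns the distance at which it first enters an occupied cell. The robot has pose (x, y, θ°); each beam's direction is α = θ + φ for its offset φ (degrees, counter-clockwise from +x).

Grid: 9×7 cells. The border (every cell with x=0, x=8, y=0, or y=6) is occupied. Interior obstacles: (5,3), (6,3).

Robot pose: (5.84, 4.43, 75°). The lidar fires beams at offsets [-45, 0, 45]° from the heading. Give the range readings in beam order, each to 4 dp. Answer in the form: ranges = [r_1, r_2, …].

beam 1: φ=-45°, α=30°
  dir = (cos 30°, sin 30°) = (0.8660, 0.5000); from cell (5,4)
  next x-line at t=0.1848, next y-line at t=1.1400; Δt_x=1.1547, Δt_y=2.0000
    x: enter (6,4) at t=0.1848
    y: enter (6,5) at t=1.1400
    x: enter (7,5) at t=1.3395
    x: enter (8,5) at t=2.4942 ← occupied
  → r_1 = 2.4942
beam 2: φ=0°, α=75°
  dir = (cos 75°, sin 75°) = (0.2588, 0.9659); from cell (5,4)
  next x-line at t=0.6182, next y-line at t=0.5901; Δt_x=3.8637, Δt_y=1.0353
    y: enter (5,5) at t=0.5901
    x: enter (6,5) at t=0.6182
    y: enter (6,6) at t=1.6254 ← occupied
  → r_2 = 1.6254
beam 3: φ=45°, α=120°
  dir = (cos 120°, sin 120°) = (-0.5000, 0.8660); from cell (5,4)
  next x-line at t=1.6800, next y-line at t=0.6582; Δt_x=2.0000, Δt_y=1.1547
    y: enter (5,5) at t=0.6582
    x: enter (4,5) at t=1.6800
    y: enter (4,6) at t=1.8129 ← occupied
  → r_3 = 1.8129

ranges = [2.4942, 1.6254, 1.8129]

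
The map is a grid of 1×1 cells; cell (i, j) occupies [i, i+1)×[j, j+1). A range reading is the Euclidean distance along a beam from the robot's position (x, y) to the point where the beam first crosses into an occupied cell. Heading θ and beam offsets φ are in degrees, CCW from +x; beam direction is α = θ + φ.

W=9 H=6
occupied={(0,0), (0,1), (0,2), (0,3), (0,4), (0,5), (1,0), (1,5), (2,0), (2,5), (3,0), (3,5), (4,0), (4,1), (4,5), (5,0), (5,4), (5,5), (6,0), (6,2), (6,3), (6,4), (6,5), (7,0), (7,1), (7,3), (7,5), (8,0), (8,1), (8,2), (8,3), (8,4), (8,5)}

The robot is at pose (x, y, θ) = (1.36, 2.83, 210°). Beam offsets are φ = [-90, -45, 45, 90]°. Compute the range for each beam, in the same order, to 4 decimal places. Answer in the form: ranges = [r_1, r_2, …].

beam 1: φ=-90°, α=120°
  direction (-0.5000, 0.8660); cell (1,2); t to first gridline: x 0.7200, y 0.1963 (then +2.0000 / +1.1547)
    (1,3) via y @ 0.1963
    (0,3) via x @ 0.7200  # hit
  → r_1 = 0.7200
beam 2: φ=-45°, α=165°
  direction (-0.9659, 0.2588); cell (1,2); t to first gridline: x 0.3727, y 0.6568 (then +1.0353 / +3.8637)
    (0,2) via x @ 0.3727  # hit
  → r_2 = 0.3727
beam 3: φ=45°, α=255°
  direction (-0.2588, -0.9659); cell (1,2); t to first gridline: x 1.3909, y 0.8593 (then +3.8637 / +1.0353)
    (1,1) via y @ 0.8593
    (0,1) via x @ 1.3909  # hit
  → r_3 = 1.3909
beam 4: φ=90°, α=300°
  direction (0.5000, -0.8660); cell (1,2); t to first gridline: x 1.2800, y 0.9584 (then +2.0000 / +1.1547)
    (1,1) via y @ 0.9584
    (2,1) via x @ 1.2800
    (2,0) via y @ 2.1131  # hit
  → r_4 = 2.1131

ranges = [0.7200, 0.3727, 1.3909, 2.1131]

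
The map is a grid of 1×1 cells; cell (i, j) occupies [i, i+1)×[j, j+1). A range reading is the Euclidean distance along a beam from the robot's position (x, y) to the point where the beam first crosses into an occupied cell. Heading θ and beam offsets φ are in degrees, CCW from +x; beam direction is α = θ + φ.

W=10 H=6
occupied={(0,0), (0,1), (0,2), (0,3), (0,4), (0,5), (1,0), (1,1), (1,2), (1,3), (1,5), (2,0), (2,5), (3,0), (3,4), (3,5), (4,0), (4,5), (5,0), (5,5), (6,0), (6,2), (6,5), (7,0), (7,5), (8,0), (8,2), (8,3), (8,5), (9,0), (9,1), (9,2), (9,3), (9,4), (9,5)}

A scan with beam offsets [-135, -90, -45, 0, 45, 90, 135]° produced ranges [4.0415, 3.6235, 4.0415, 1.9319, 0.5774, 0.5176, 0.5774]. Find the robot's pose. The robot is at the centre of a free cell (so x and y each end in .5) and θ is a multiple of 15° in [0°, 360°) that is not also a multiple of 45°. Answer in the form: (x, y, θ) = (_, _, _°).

(x, y, θ) = (4.5, 4.5, 15°)

The pose lattice has 25·16 = 400 candidates. Test each by forward raycasting.
  (2.5, 1.5, 300°): beam 1 = 0.5176 ≠ 4.0415 ✗
  (5.5, 2.5, 165°): beam 1 = 0.5774 ≠ 4.0415 ✗
  (7.5, 3.5, 240°): beam 1 = 1.5529 ≠ 4.0415 ✗
  …
  (4.5, 4.5, 15°): r_1=4.0415, r_2=3.6235, r_3=4.0415, r_4=1.9319, r_5=0.5774, r_6=0.5176, r_7=0.5774 — all match ✓
Unique over the lattice → pose = (4.5, 4.5, 15°).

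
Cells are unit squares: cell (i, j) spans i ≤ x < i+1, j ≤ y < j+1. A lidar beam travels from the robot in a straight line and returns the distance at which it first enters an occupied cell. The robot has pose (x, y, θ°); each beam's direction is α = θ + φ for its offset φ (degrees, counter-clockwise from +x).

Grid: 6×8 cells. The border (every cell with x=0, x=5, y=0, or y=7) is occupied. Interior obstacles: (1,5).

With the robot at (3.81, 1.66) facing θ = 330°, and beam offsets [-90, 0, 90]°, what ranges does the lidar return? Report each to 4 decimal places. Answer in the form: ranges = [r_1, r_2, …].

beam 1: φ=-90°, α=240°
  direction (-0.5000, -0.8660); cell (3,1); t to first gridline: x 1.6200, y 0.7621 (then +2.0000 / +1.1547)
    (3,0) via y @ 0.7621  # hit
  → r_1 = 0.7621
beam 2: φ=0°, α=330°
  direction (0.8660, -0.5000); cell (3,1); t to first gridline: x 0.2194, y 1.3200 (then +1.1547 / +2.0000)
    (4,1) via x @ 0.2194
    (4,0) via y @ 1.3200  # hit
  → r_2 = 1.3200
beam 3: φ=90°, α=60°
  direction (0.5000, 0.8660); cell (3,1); t to first gridline: x 0.3800, y 0.3926 (then +2.0000 / +1.1547)
    (4,1) via x @ 0.3800
    (4,2) via y @ 0.3926
    (4,3) via y @ 1.5473
    (5,3) via x @ 2.3800  # hit
  → r_3 = 2.3800

ranges = [0.7621, 1.3200, 2.3800]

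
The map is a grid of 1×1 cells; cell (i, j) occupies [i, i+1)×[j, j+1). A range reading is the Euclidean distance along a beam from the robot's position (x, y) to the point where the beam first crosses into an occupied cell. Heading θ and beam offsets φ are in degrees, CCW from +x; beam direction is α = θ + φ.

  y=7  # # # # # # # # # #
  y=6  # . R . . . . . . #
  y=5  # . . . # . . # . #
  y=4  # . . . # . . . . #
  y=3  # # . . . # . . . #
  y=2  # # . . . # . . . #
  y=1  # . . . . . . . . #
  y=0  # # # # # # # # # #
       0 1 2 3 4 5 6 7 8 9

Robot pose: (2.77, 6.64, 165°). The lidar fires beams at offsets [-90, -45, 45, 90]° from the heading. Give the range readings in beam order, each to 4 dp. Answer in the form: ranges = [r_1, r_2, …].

ranges = [0.3727, 0.4157, 2.0438, 2.9751]

beam 1: φ=-90°, α=75°
  dir = (cos 75°, sin 75°) = (0.2588, 0.9659); from cell (2,6)
  next x-line at t=0.8887, next y-line at t=0.3727; Δt_x=3.8637, Δt_y=1.0353
    y: enter (2,7) at t=0.3727 ← occupied
  → r_1 = 0.3727
beam 2: φ=-45°, α=120°
  dir = (cos 120°, sin 120°) = (-0.5000, 0.8660); from cell (2,6)
  next x-line at t=1.5400, next y-line at t=0.4157; Δt_x=2.0000, Δt_y=1.1547
    y: enter (2,7) at t=0.4157 ← occupied
  → r_2 = 0.4157
beam 3: φ=45°, α=210°
  dir = (cos 210°, sin 210°) = (-0.8660, -0.5000); from cell (2,6)
  next x-line at t=0.8891, next y-line at t=1.2800; Δt_x=1.1547, Δt_y=2.0000
    x: enter (1,6) at t=0.8891
    y: enter (1,5) at t=1.2800
    x: enter (0,5) at t=2.0438 ← occupied
  → r_3 = 2.0438
beam 4: φ=90°, α=255°
  dir = (cos 255°, sin 255°) = (-0.2588, -0.9659); from cell (2,6)
  next x-line at t=2.9751, next y-line at t=0.6626; Δt_x=3.8637, Δt_y=1.0353
    y: enter (2,5) at t=0.6626
    y: enter (2,4) at t=1.6979
    y: enter (2,3) at t=2.7331
    x: enter (1,3) at t=2.9751 ← occupied
  → r_4 = 2.9751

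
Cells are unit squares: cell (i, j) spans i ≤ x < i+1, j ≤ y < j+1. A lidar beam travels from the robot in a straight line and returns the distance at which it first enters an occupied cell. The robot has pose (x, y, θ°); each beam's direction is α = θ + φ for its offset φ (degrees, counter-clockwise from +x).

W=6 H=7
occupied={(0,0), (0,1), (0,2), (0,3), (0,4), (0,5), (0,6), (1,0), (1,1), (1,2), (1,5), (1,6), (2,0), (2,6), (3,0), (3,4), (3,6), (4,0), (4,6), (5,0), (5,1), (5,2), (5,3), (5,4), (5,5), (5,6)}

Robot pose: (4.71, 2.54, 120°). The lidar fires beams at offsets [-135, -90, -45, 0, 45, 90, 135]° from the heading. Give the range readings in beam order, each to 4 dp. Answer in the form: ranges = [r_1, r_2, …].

ranges = [0.3002, 0.3349, 1.1205, 1.6859, 3.8409, 3.0800, 1.5943]

beam 1: φ=-135°, α=345°
  direction (0.9659, -0.2588); cell (4,2); t to first gridline: x 0.3002, y 2.0864 (then +1.0353 / +3.8637)
    (5,2) via x @ 0.3002  # hit
  → r_1 = 0.3002
beam 2: φ=-90°, α=30°
  direction (0.8660, 0.5000); cell (4,2); t to first gridline: x 0.3349, y 0.9200 (then +1.1547 / +2.0000)
    (5,2) via x @ 0.3349  # hit
  → r_2 = 0.3349
beam 3: φ=-45°, α=75°
  direction (0.2588, 0.9659); cell (4,2); t to first gridline: x 1.1205, y 0.4762 (then +3.8637 / +1.0353)
    (4,3) via y @ 0.4762
    (5,3) via x @ 1.1205  # hit
  → r_3 = 1.1205
beam 4: φ=0°, α=120°
  direction (-0.5000, 0.8660); cell (4,2); t to first gridline: x 1.4200, y 0.5312 (then +2.0000 / +1.1547)
    (4,3) via y @ 0.5312
    (3,3) via x @ 1.4200
    (3,4) via y @ 1.6859  # hit
  → r_4 = 1.6859
beam 5: φ=45°, α=165°
  direction (-0.9659, 0.2588); cell (4,2); t to first gridline: x 0.7350, y 1.7773 (then +1.0353 / +3.8637)
    (3,2) via x @ 0.7350
    (2,2) via x @ 1.7703
    (2,3) via y @ 1.7773
    (1,3) via x @ 2.8056
    (0,3) via x @ 3.8409  # hit
  → r_5 = 3.8409
beam 6: φ=90°, α=210°
  direction (-0.8660, -0.5000); cell (4,2); t to first gridline: x 0.8198, y 1.0800 (then +1.1547 / +2.0000)
    (3,2) via x @ 0.8198
    (3,1) via y @ 1.0800
    (2,1) via x @ 1.9745
    (2,0) via y @ 3.0800  # hit
  → r_6 = 3.0800
beam 7: φ=135°, α=255°
  direction (-0.2588, -0.9659); cell (4,2); t to first gridline: x 2.7432, y 0.5590 (then +3.8637 / +1.0353)
    (4,1) via y @ 0.5590
    (4,0) via y @ 1.5943  # hit
  → r_7 = 1.5943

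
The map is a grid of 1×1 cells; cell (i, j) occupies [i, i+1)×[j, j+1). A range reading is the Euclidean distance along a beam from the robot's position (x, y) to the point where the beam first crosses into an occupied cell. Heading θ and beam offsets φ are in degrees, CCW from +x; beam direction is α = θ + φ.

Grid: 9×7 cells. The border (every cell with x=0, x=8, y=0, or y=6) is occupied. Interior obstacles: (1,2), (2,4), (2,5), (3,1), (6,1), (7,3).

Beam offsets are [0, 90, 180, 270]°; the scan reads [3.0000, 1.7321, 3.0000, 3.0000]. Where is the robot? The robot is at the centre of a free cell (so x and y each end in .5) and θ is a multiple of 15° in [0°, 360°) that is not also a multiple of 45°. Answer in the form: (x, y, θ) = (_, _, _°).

Candidates: 29 free-cell centres × 16 headings = 464 poses. Raycast each; keep the one whose scan matches to 4 dp.
  (7.5, 2.5, 105°): beam 1 = 0.5176 ≠ 3.0000 ✗
  (5.5, 1.5, 210°): beam 1 = 1.0000 ≠ 3.0000 ✗
  (7.5, 5.5, 255°): beam 1 = 1.5529 ≠ 3.0000 ✗
  …
  (4.5, 4.5, 30°): r_1=3.0000, r_2=1.7321, r_3=3.0000, r_4=3.0000 — all match ✓
No second candidate reproduces the full scan.

(x, y, θ) = (4.5, 4.5, 30°)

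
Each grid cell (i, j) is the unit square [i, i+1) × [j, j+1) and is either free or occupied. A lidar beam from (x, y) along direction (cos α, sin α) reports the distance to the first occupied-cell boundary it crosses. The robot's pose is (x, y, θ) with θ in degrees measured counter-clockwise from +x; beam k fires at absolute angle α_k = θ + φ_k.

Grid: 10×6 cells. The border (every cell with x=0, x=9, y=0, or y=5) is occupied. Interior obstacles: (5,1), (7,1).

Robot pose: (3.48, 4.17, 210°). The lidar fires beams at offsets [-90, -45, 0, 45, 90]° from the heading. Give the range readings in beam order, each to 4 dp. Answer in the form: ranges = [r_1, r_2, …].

beam 1: φ=-90°, α=120°
  cosα=-0.5000 sinα=0.8660 | (3,4) | tMaxX 0.9600 tMaxY 0.9584 | tΔX 2.0000 tΔY 1.1547
    t=0.9584 [y] (3,5) — stop
  → r_1 = 0.9584
beam 2: φ=-45°, α=165°
  cosα=-0.9659 sinα=0.2588 | (3,4) | tMaxX 0.4969 tMaxY 3.2069 | tΔX 1.0353 tΔY 3.8637
    t=0.4969 [x] (2,4)
    t=1.5322 [x] (1,4)
    t=2.5675 [x] (0,4) — stop
  → r_2 = 2.5675
beam 3: φ=0°, α=210°
  cosα=-0.8660 sinα=-0.5000 | (3,4) | tMaxX 0.5543 tMaxY 0.3400 | tΔX 1.1547 tΔY 2.0000
    t=0.3400 [y] (3,3)
    t=0.5543 [x] (2,3)
    t=1.7090 [x] (1,3)
    t=2.3400 [y] (1,2)
    t=2.8637 [x] (0,2) — stop
  → r_3 = 2.8637
beam 4: φ=45°, α=255°
  cosα=-0.2588 sinα=-0.9659 | (3,4) | tMaxX 1.8546 tMaxY 0.1760 | tΔX 3.8637 tΔY 1.0353
    t=0.1760 [y] (3,3)
    t=1.2113 [y] (3,2)
    t=1.8546 [x] (2,2)
    t=2.2465 [y] (2,1)
    t=3.2818 [y] (2,0) — stop
  → r_4 = 3.2818
beam 5: φ=90°, α=300°
  cosα=0.5000 sinα=-0.8660 | (3,4) | tMaxX 1.0400 tMaxY 0.1963 | tΔX 2.0000 tΔY 1.1547
    t=0.1963 [y] (3,3)
    t=1.0400 [x] (4,3)
    t=1.3510 [y] (4,2)
    t=2.5057 [y] (4,1)
    t=3.0400 [x] (5,1) — stop
  → r_5 = 3.0400

ranges = [0.9584, 2.5675, 2.8637, 3.2818, 3.0400]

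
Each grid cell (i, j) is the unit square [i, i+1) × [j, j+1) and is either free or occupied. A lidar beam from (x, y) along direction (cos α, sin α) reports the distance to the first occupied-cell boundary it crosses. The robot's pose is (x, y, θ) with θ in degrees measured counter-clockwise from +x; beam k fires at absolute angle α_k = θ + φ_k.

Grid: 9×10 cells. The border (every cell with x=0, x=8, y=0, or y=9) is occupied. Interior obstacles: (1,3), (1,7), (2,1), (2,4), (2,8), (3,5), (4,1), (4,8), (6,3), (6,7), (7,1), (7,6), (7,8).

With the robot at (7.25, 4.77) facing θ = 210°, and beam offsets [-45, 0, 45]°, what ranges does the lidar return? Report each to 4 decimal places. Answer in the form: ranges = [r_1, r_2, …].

ranges = [3.3646, 5.5400, 0.9659]

beam 1: φ=-45°, α=165°
  d=(-0.9659,0.2588)  start (7,4)  tX=0.2588 tY=0.8887  stride 1/|dx|=1.0353 1/|dy|=3.8637
    cross x-line → (6,4), t=0.2588
    cross y-line → (6,5), t=0.8887
    cross x-line → (5,5), t=1.2941
    cross x-line → (4,5), t=2.3294
    cross x-line → (3,5), t=3.3646 (wall)
  → r_1 = 3.3646
beam 2: φ=0°, α=210°
  d=(-0.8660,-0.5000)  start (7,4)  tX=0.2887 tY=1.5400  stride 1/|dx|=1.1547 1/|dy|=2.0000
    cross x-line → (6,4), t=0.2887
    cross x-line → (5,4), t=1.4434
    cross y-line → (5,3), t=1.5400
    cross x-line → (4,3), t=2.5981
    cross y-line → (4,2), t=3.5400
    cross x-line → (3,2), t=3.7528
    cross x-line → (2,2), t=4.9075
    cross y-line → (2,1), t=5.5400 (wall)
  → r_2 = 5.5400
beam 3: φ=45°, α=255°
  d=(-0.2588,-0.9659)  start (7,4)  tX=0.9659 tY=0.7972  stride 1/|dx|=3.8637 1/|dy|=1.0353
    cross y-line → (7,3), t=0.7972
    cross x-line → (6,3), t=0.9659 (wall)
  → r_3 = 0.9659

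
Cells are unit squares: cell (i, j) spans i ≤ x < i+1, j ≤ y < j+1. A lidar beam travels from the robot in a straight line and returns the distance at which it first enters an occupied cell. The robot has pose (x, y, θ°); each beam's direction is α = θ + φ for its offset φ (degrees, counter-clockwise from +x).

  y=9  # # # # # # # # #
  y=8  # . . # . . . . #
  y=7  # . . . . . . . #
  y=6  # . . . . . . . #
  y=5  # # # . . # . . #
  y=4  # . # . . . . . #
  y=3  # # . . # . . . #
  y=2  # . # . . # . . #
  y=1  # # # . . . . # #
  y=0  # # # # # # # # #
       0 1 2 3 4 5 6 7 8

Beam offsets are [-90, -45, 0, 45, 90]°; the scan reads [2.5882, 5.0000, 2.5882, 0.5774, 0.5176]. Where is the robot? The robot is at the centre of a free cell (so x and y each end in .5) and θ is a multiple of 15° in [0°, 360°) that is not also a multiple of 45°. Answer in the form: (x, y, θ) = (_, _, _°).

(x, y, θ) = (5.5, 6.5, 195°)

Enumerate (i+0.5, j+0.5, θ) over the 44 free cells and 16 admissible headings. For each, cast all 5 beams and compare to the given ranges.
  (7.5, 6.5, 210°): beam 1 = 2.8868 ≠ 2.5882 ✗
  (7.5, 2.5, 105°): beam 1 = 0.5176 ≠ 2.5882 ✗
  (3.5, 7.5, 150°): beam 1 = 0.5774 ≠ 2.5882 ✗
  (3.5, 3.5, 105°): beam 1 = 0.5176 ≠ 2.5882 ✗
  …
  (5.5, 6.5, 195°): r_1=2.5882, r_2=5.0000, r_3=2.5882, r_4=0.5774, r_5=0.5176 — all match ✓
Unique over the lattice → pose = (5.5, 6.5, 195°).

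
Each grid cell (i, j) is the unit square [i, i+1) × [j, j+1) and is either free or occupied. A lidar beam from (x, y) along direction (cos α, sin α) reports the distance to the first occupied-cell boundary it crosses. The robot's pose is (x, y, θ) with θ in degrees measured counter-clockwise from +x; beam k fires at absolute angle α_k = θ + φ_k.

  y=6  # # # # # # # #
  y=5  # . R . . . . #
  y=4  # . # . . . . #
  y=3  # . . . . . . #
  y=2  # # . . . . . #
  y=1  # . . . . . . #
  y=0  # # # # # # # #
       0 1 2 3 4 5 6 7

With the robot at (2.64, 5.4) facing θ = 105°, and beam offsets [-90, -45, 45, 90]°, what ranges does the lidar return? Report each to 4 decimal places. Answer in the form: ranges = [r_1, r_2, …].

ranges = [2.3182, 0.6928, 1.2000, 1.6979]

beam 1: φ=-90°, α=15°
  dir = (cos 15°, sin 15°) = (0.9659, 0.2588); from cell (2,5)
  next x-line at t=0.3727, next y-line at t=2.3182; Δt_x=1.0353, Δt_y=3.8637
    x: enter (3,5) at t=0.3727
    x: enter (4,5) at t=1.4080
    y: enter (4,6) at t=2.3182 ← occupied
  → r_1 = 2.3182
beam 2: φ=-45°, α=60°
  dir = (cos 60°, sin 60°) = (0.5000, 0.8660); from cell (2,5)
  next x-line at t=0.7200, next y-line at t=0.6928; Δt_x=2.0000, Δt_y=1.1547
    y: enter (2,6) at t=0.6928 ← occupied
  → r_2 = 0.6928
beam 3: φ=45°, α=150°
  dir = (cos 150°, sin 150°) = (-0.8660, 0.5000); from cell (2,5)
  next x-line at t=0.7390, next y-line at t=1.2000; Δt_x=1.1547, Δt_y=2.0000
    x: enter (1,5) at t=0.7390
    y: enter (1,6) at t=1.2000 ← occupied
  → r_3 = 1.2000
beam 4: φ=90°, α=195°
  dir = (cos 195°, sin 195°) = (-0.9659, -0.2588); from cell (2,5)
  next x-line at t=0.6626, next y-line at t=1.5455; Δt_x=1.0353, Δt_y=3.8637
    x: enter (1,5) at t=0.6626
    y: enter (1,4) at t=1.5455
    x: enter (0,4) at t=1.6979 ← occupied
  → r_4 = 1.6979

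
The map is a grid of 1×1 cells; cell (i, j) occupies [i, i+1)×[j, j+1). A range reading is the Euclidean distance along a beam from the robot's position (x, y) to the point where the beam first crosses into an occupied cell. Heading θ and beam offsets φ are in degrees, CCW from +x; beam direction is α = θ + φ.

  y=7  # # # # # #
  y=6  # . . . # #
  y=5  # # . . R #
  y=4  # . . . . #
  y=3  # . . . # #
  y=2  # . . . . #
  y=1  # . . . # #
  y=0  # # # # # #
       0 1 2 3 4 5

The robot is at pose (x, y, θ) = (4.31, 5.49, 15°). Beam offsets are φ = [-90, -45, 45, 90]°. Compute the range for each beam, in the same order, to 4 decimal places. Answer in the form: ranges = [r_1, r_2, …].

ranges = [1.5426, 0.7967, 0.5889, 0.5280]

beam 1: φ=-90°, α=285°
  d=(0.2588,-0.9659)  start (4,5)  tX=2.6660 tY=0.5073  stride 1/|dx|=3.8637 1/|dy|=1.0353
    cross y-line → (4,4), t=0.5073
    cross y-line → (4,3), t=1.5426 (wall)
  → r_1 = 1.5426
beam 2: φ=-45°, α=330°
  d=(0.8660,-0.5000)  start (4,5)  tX=0.7967 tY=0.9800  stride 1/|dx|=1.1547 1/|dy|=2.0000
    cross x-line → (5,5), t=0.7967 (wall)
  → r_2 = 0.7967
beam 3: φ=45°, α=60°
  d=(0.5000,0.8660)  start (4,5)  tX=1.3800 tY=0.5889  stride 1/|dx|=2.0000 1/|dy|=1.1547
    cross y-line → (4,6), t=0.5889 (wall)
  → r_3 = 0.5889
beam 4: φ=90°, α=105°
  d=(-0.2588,0.9659)  start (4,5)  tX=1.1977 tY=0.5280  stride 1/|dx|=3.8637 1/|dy|=1.0353
    cross y-line → (4,6), t=0.5280 (wall)
  → r_4 = 0.5280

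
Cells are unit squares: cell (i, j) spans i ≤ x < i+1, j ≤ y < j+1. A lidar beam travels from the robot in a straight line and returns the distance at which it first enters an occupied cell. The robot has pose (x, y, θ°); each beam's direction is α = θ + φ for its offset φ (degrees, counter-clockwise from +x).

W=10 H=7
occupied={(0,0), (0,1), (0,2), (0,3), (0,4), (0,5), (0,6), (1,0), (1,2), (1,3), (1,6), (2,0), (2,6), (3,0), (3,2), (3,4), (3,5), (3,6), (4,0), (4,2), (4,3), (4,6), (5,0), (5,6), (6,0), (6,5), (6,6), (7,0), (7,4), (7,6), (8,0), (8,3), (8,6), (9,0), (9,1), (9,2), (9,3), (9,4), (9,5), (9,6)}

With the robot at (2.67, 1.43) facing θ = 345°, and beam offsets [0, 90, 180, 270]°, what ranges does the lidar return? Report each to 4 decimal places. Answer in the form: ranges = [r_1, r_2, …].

beam 1: φ=0°, α=345°
  cosα=0.9659 sinα=-0.2588 | (2,1) | tMaxX 0.3416 tMaxY 1.6614 | tΔX 1.0353 tΔY 3.8637
    t=0.3416 [x] (3,1)
    t=1.3769 [x] (4,1)
    t=1.6614 [y] (4,0) — stop
  → r_1 = 1.6614
beam 2: φ=90°, α=75°
  cosα=0.2588 sinα=0.9659 | (2,1) | tMaxX 1.2750 tMaxY 0.5901 | tΔX 3.8637 tΔY 1.0353
    t=0.5901 [y] (2,2)
    t=1.2750 [x] (3,2) — stop
  → r_2 = 1.2750
beam 3: φ=180°, α=165°
  cosα=-0.9659 sinα=0.2588 | (2,1) | tMaxX 0.6936 tMaxY 2.2023 | tΔX 1.0353 tΔY 3.8637
    t=0.6936 [x] (1,1)
    t=1.7289 [x] (0,1) — stop
  → r_3 = 1.7289
beam 4: φ=270°, α=255°
  cosα=-0.2588 sinα=-0.9659 | (2,1) | tMaxX 2.5887 tMaxY 0.4452 | tΔX 3.8637 tΔY 1.0353
    t=0.4452 [y] (2,0) — stop
  → r_4 = 0.4452

ranges = [1.6614, 1.2750, 1.7289, 0.4452]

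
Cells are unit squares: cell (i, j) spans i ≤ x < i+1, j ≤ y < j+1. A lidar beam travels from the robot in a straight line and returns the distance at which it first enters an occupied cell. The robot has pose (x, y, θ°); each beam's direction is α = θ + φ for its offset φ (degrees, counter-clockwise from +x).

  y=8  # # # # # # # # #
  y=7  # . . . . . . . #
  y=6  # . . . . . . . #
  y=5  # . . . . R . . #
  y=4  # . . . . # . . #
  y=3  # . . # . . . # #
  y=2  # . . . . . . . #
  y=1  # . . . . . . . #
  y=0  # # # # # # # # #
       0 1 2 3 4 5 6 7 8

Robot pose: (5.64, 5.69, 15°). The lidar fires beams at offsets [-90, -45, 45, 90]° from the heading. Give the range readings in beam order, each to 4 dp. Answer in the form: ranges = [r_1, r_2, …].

ranges = [0.7143, 2.7251, 2.6674, 2.3915]

beam 1: φ=-90°, α=285°
  direction (0.2588, -0.9659); cell (5,5); t to first gridline: x 1.3909, y 0.7143 (then +3.8637 / +1.0353)
    (5,4) via y @ 0.7143  # hit
  → r_1 = 0.7143
beam 2: φ=-45°, α=330°
  direction (0.8660, -0.5000); cell (5,5); t to first gridline: x 0.4157, y 1.3800 (then +1.1547 / +2.0000)
    (6,5) via x @ 0.4157
    (6,4) via y @ 1.3800
    (7,4) via x @ 1.5704
    (8,4) via x @ 2.7251  # hit
  → r_2 = 2.7251
beam 3: φ=45°, α=60°
  direction (0.5000, 0.8660); cell (5,5); t to first gridline: x 0.7200, y 0.3580 (then +2.0000 / +1.1547)
    (5,6) via y @ 0.3580
    (6,6) via x @ 0.7200
    (6,7) via y @ 1.5127
    (6,8) via y @ 2.6674  # hit
  → r_3 = 2.6674
beam 4: φ=90°, α=105°
  direction (-0.2588, 0.9659); cell (5,5); t to first gridline: x 2.4728, y 0.3209 (then +3.8637 / +1.0353)
    (5,6) via y @ 0.3209
    (5,7) via y @ 1.3562
    (5,8) via y @ 2.3915  # hit
  → r_4 = 2.3915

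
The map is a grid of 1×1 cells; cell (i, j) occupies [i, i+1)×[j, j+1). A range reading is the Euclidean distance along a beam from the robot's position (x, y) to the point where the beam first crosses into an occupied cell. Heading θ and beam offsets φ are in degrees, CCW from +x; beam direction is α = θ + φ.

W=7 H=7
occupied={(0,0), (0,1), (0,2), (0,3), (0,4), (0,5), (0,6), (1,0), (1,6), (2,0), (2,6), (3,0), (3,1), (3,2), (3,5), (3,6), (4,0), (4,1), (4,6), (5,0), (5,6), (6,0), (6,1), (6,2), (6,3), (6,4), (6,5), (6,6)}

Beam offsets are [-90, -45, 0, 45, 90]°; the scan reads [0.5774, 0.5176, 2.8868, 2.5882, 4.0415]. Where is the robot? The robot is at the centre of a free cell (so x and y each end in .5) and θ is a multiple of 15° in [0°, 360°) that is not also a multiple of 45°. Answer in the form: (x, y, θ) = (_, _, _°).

(x, y, θ) = (3.5, 4.5, 150°)

The pose lattice has 21·16 = 336 candidates. Test each by forward raycasting.
  (4.5, 5.5, 300°): beam 2 = 2.5882 ≠ 0.5176 ✗
  (2.5, 3.5, 15°): beam 1 = 1.9319 ≠ 0.5774 ✗
  (1.5, 4.5, 255°): beam 1 = 0.5176 ≠ 0.5774 ✗
  (2.5, 2.5, 255°): beam 1 = 1.5529 ≠ 0.5774 ✗
  …
  (3.5, 4.5, 150°): r_1=0.5774, r_2=0.5176, r_3=2.8868, r_4=2.5882, r_5=4.0415 — all match ✓
Only this pose fits every beam.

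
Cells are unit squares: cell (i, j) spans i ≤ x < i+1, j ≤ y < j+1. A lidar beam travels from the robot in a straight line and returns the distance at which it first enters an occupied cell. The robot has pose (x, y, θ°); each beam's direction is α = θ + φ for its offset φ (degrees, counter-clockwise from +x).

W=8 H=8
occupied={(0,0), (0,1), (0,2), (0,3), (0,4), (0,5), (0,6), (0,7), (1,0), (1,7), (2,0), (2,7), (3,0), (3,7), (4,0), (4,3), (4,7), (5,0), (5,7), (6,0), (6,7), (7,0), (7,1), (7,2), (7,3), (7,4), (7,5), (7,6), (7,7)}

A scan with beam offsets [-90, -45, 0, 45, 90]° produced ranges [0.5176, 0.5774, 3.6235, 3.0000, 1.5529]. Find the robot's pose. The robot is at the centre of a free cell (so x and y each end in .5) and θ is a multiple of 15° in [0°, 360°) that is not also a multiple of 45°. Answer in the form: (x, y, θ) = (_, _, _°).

Enumerate (i+0.5, j+0.5, θ) over the 35 free cells and 16 admissible headings. For each, cast all 5 beams and compare to the given ranges.
  (4.5, 6.5, 120°): beam 1 = 1.0000 ≠ 0.5176 ✗
  (6.5, 1.5, 240°): beam 1 = 6.3509 ≠ 0.5176 ✗
  (5.5, 2.5, 300°): beam 1 = 3.0000 ≠ 0.5176 ✗
  (6.5, 5.5, 150°): beam 1 = 1.0000 ≠ 0.5176 ✗
  …
  (4.5, 2.5, 165°): r_1=0.5176, r_2=0.5774, r_3=3.6235, r_4=3.0000, r_5=1.5529 — all match ✓
No second candidate reproduces the full scan.

(x, y, θ) = (4.5, 2.5, 165°)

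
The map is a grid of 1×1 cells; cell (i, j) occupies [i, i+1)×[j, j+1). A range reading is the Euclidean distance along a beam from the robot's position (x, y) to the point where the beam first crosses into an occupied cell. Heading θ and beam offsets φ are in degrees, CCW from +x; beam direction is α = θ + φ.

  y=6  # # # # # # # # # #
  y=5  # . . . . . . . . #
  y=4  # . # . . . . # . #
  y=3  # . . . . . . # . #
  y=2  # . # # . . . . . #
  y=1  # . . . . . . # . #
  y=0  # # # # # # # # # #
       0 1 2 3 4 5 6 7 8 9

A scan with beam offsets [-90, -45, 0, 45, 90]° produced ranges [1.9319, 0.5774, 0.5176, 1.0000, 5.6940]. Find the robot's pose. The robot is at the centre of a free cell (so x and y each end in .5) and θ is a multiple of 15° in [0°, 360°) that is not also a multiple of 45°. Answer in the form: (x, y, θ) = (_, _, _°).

Candidates: 34 free-cell centres × 16 headings = 544 poses. Raycast each; keep the one whose scan matches to 4 dp.
  (8.5, 2.5, 345°): beam 1 = 1.5529 ≠ 1.9319 ✗
  (6.5, 3.5, 255°): beam 1 = 3.6235 ≠ 1.9319 ✗
  (7.5, 2.5, 345°): beam 1 = 0.5176 ≠ 1.9319 ✗
  (4.5, 3.5, 15°): beam 1 = 2.5882 ≠ 1.9319 ✗
  …
  (3.5, 1.5, 285°): r_1=1.9319, r_2=0.5774, r_3=0.5176, r_4=1.0000, r_5=5.6940 — all match ✓
No second candidate reproduces the full scan.

(x, y, θ) = (3.5, 1.5, 285°)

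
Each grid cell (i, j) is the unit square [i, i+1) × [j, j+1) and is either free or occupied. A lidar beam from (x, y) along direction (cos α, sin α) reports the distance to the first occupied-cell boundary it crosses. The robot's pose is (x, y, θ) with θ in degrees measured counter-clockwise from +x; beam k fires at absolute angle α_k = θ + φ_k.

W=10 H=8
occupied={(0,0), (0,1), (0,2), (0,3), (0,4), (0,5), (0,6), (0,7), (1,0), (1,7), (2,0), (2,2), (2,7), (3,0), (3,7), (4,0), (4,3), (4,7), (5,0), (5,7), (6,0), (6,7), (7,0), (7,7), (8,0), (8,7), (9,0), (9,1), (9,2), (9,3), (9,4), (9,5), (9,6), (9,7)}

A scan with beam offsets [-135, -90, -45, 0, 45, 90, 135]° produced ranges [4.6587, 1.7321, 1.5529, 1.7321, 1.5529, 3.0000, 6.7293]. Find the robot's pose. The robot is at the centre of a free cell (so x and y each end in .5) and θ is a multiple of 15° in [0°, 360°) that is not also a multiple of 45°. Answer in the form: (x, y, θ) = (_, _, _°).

(x, y, θ) = (7.5, 5.5, 60°)

The pose lattice has 46·16 = 736 candidates. Test each by forward raycasting.
  (6.5, 2.5, 150°): beam 1 = 2.5882 ≠ 4.6587 ✗
  (2.5, 1.5, 30°): beam 1 = 0.5176 ≠ 4.6587 ✗
  (1.5, 2.5, 330°): beam 1 = 0.5176 ≠ 4.6587 ✗
  …
  (7.5, 5.5, 60°): r_1=4.6587, r_2=1.7321, r_3=1.5529, r_4=1.7321, r_5=1.5529, r_6=3.0000, r_7=6.7293 — all match ✓
No second candidate reproduces the full scan.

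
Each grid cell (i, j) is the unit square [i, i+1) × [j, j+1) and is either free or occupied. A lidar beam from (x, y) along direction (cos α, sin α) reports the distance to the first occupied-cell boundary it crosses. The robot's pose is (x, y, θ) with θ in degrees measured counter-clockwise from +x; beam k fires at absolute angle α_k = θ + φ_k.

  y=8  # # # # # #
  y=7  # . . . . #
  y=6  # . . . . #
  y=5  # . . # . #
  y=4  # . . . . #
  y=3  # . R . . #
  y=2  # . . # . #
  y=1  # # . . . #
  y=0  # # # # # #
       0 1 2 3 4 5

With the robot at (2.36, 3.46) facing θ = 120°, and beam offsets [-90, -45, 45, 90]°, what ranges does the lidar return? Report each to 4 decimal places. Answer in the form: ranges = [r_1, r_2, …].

beam 1: φ=-90°, α=30°
  direction (0.8660, 0.5000); cell (2,3); t to first gridline: x 0.7390, y 1.0800 (then +1.1547 / +2.0000)
    (3,3) via x @ 0.7390
    (3,4) via y @ 1.0800
    (4,4) via x @ 1.8937
    (5,4) via x @ 3.0484  # hit
  → r_1 = 3.0484
beam 2: φ=-45°, α=75°
  direction (0.2588, 0.9659); cell (2,3); t to first gridline: x 2.4728, y 0.5590 (then +3.8637 / +1.0353)
    (2,4) via y @ 0.5590
    (2,5) via y @ 1.5943
    (3,5) via x @ 2.4728  # hit
  → r_2 = 2.4728
beam 3: φ=45°, α=165°
  direction (-0.9659, 0.2588); cell (2,3); t to first gridline: x 0.3727, y 2.0864 (then +1.0353 / +3.8637)
    (1,3) via x @ 0.3727
    (0,3) via x @ 1.4080  # hit
  → r_3 = 1.4080
beam 4: φ=90°, α=210°
  direction (-0.8660, -0.5000); cell (2,3); t to first gridline: x 0.4157, y 0.9200 (then +1.1547 / +2.0000)
    (1,3) via x @ 0.4157
    (1,2) via y @ 0.9200
    (0,2) via x @ 1.5704  # hit
  → r_4 = 1.5704

ranges = [3.0484, 2.4728, 1.4080, 1.5704]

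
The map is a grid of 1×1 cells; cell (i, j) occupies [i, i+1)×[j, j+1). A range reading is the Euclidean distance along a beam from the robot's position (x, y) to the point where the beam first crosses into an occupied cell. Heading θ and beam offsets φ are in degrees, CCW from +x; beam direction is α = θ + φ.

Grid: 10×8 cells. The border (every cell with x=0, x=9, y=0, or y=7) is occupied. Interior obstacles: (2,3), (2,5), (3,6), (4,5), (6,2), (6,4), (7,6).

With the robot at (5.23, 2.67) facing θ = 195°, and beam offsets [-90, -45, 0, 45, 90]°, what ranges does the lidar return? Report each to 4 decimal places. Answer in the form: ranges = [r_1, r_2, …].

ranges = [2.4122, 2.5750, 4.3792, 1.9283, 1.7289]

beam 1: φ=-90°, α=105°
  d=(-0.2588,0.9659)  start (5,2)  tX=0.8887 tY=0.3416  stride 1/|dx|=3.8637 1/|dy|=1.0353
    cross y-line → (5,3), t=0.3416
    cross x-line → (4,3), t=0.8887
    cross y-line → (4,4), t=1.3769
    cross y-line → (4,5), t=2.4122 (wall)
  → r_1 = 2.4122
beam 2: φ=-45°, α=150°
  d=(-0.8660,0.5000)  start (5,2)  tX=0.2656 tY=0.6600  stride 1/|dx|=1.1547 1/|dy|=2.0000
    cross x-line → (4,2), t=0.2656
    cross y-line → (4,3), t=0.6600
    cross x-line → (3,3), t=1.4203
    cross x-line → (2,3), t=2.5750 (wall)
  → r_2 = 2.5750
beam 3: φ=0°, α=195°
  d=(-0.9659,-0.2588)  start (5,2)  tX=0.2381 tY=2.5887  stride 1/|dx|=1.0353 1/|dy|=3.8637
    cross x-line → (4,2), t=0.2381
    cross x-line → (3,2), t=1.2734
    cross x-line → (2,2), t=2.3087
    cross y-line → (2,1), t=2.5887
    cross x-line → (1,1), t=3.3439
    cross x-line → (0,1), t=4.3792 (wall)
  → r_3 = 4.3792
beam 4: φ=45°, α=240°
  d=(-0.5000,-0.8660)  start (5,2)  tX=0.4600 tY=0.7736  stride 1/|dx|=2.0000 1/|dy|=1.1547
    cross x-line → (4,2), t=0.4600
    cross y-line → (4,1), t=0.7736
    cross y-line → (4,0), t=1.9283 (wall)
  → r_4 = 1.9283
beam 5: φ=90°, α=285°
  d=(0.2588,-0.9659)  start (5,2)  tX=2.9751 tY=0.6936  stride 1/|dx|=3.8637 1/|dy|=1.0353
    cross y-line → (5,1), t=0.6936
    cross y-line → (5,0), t=1.7289 (wall)
  → r_5 = 1.7289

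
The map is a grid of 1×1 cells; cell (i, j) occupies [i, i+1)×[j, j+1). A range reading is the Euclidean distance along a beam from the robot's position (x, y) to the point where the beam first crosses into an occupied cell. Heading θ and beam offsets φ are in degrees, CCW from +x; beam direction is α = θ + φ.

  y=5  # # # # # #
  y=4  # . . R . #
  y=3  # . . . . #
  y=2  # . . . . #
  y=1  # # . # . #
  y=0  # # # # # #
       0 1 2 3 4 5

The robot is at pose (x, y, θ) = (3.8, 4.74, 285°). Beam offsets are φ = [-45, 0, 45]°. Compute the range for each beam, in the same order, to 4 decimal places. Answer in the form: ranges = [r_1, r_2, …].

beam 1: φ=-45°, α=240°
  dir = (cos 240°, sin 240°) = (-0.5000, -0.8660); from cell (3,4)
  next x-line at t=1.6000, next y-line at t=0.8545; Δt_x=2.0000, Δt_y=1.1547
    y: enter (3,3) at t=0.8545
    x: enter (2,3) at t=1.6000
    y: enter (2,2) at t=2.0092
    y: enter (2,1) at t=3.1639
    x: enter (1,1) at t=3.6000 ← occupied
  → r_1 = 3.6000
beam 2: φ=0°, α=285°
  dir = (cos 285°, sin 285°) = (0.2588, -0.9659); from cell (3,4)
  next x-line at t=0.7727, next y-line at t=0.7661; Δt_x=3.8637, Δt_y=1.0353
    y: enter (3,3) at t=0.7661
    x: enter (4,3) at t=0.7727
    y: enter (4,2) at t=1.8014
    y: enter (4,1) at t=2.8367
    y: enter (4,0) at t=3.8719 ← occupied
  → r_2 = 3.8719
beam 3: φ=45°, α=330°
  dir = (cos 330°, sin 330°) = (0.8660, -0.5000); from cell (3,4)
  next x-line at t=0.2309, next y-line at t=1.4800; Δt_x=1.1547, Δt_y=2.0000
    x: enter (4,4) at t=0.2309
    x: enter (5,4) at t=1.3856 ← occupied
  → r_3 = 1.3856

ranges = [3.6000, 3.8719, 1.3856]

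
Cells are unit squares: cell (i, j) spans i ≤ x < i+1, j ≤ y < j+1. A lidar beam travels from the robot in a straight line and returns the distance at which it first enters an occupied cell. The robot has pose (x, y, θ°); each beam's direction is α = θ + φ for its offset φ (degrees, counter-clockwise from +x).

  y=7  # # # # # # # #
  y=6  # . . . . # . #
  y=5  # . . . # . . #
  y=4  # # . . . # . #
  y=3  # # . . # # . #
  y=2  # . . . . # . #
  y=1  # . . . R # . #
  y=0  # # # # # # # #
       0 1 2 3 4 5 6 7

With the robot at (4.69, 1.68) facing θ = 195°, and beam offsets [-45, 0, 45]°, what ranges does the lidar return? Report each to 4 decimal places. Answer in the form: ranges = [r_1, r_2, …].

ranges = [3.1061, 2.6273, 0.7852]

beam 1: φ=-45°, α=150°
  d=(-0.8660,0.5000)  start (4,1)  tX=0.7967 tY=0.6400  stride 1/|dx|=1.1547 1/|dy|=2.0000
    cross y-line → (4,2), t=0.6400
    cross x-line → (3,2), t=0.7967
    cross x-line → (2,2), t=1.9514
    cross y-line → (2,3), t=2.6400
    cross x-line → (1,3), t=3.1061 (wall)
  → r_1 = 3.1061
beam 2: φ=0°, α=195°
  d=(-0.9659,-0.2588)  start (4,1)  tX=0.7143 tY=2.6273  stride 1/|dx|=1.0353 1/|dy|=3.8637
    cross x-line → (3,1), t=0.7143
    cross x-line → (2,1), t=1.7496
    cross y-line → (2,0), t=2.6273 (wall)
  → r_2 = 2.6273
beam 3: φ=45°, α=240°
  d=(-0.5000,-0.8660)  start (4,1)  tX=1.3800 tY=0.7852  stride 1/|dx|=2.0000 1/|dy|=1.1547
    cross y-line → (4,0), t=0.7852 (wall)
  → r_3 = 0.7852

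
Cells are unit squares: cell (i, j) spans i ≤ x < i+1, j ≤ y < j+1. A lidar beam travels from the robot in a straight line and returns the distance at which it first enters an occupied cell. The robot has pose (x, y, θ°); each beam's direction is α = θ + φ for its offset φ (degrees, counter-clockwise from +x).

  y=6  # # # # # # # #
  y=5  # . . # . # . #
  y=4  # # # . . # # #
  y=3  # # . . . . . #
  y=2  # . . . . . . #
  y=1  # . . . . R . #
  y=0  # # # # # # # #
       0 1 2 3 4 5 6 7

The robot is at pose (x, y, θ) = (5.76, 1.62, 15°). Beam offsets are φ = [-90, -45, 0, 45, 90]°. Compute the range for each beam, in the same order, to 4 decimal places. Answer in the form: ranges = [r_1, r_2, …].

beam 1: φ=-90°, α=285°
  d=(0.2588,-0.9659)  start (5,1)  tX=0.9273 tY=0.6419  stride 1/|dx|=3.8637 1/|dy|=1.0353
    cross y-line → (5,0), t=0.6419 (wall)
  → r_1 = 0.6419
beam 2: φ=-45°, α=330°
  d=(0.8660,-0.5000)  start (5,1)  tX=0.2771 tY=1.2400  stride 1/|dx|=1.1547 1/|dy|=2.0000
    cross x-line → (6,1), t=0.2771
    cross y-line → (6,0), t=1.2400 (wall)
  → r_2 = 1.2400
beam 3: φ=0°, α=15°
  d=(0.9659,0.2588)  start (5,1)  tX=0.2485 tY=1.4682  stride 1/|dx|=1.0353 1/|dy|=3.8637
    cross x-line → (6,1), t=0.2485
    cross x-line → (7,1), t=1.2837 (wall)
  → r_3 = 1.2837
beam 4: φ=45°, α=60°
  d=(0.5000,0.8660)  start (5,1)  tX=0.4800 tY=0.4388  stride 1/|dx|=2.0000 1/|dy|=1.1547
    cross y-line → (5,2), t=0.4388
    cross x-line → (6,2), t=0.4800
    cross y-line → (6,3), t=1.5935
    cross x-line → (7,3), t=2.4800 (wall)
  → r_4 = 2.4800
beam 5: φ=90°, α=105°
  d=(-0.2588,0.9659)  start (5,1)  tX=2.9364 tY=0.3934  stride 1/|dx|=3.8637 1/|dy|=1.0353
    cross y-line → (5,2), t=0.3934
    cross y-line → (5,3), t=1.4287
    cross y-line → (5,4), t=2.4640 (wall)
  → r_5 = 2.4640

ranges = [0.6419, 1.2400, 1.2837, 2.4800, 2.4640]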